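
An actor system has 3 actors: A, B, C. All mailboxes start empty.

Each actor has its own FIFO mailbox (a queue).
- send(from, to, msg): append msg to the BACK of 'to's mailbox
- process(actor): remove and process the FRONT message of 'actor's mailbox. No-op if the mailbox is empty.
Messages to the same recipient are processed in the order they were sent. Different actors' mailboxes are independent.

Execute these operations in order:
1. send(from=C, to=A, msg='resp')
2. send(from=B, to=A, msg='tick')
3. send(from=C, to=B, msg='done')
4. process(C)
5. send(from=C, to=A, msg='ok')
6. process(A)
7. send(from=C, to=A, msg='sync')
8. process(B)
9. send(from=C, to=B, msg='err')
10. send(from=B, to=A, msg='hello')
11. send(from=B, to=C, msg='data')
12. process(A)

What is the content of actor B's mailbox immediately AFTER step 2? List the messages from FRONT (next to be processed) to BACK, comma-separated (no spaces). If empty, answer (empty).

After 1 (send(from=C, to=A, msg='resp')): A:[resp] B:[] C:[]
After 2 (send(from=B, to=A, msg='tick')): A:[resp,tick] B:[] C:[]

(empty)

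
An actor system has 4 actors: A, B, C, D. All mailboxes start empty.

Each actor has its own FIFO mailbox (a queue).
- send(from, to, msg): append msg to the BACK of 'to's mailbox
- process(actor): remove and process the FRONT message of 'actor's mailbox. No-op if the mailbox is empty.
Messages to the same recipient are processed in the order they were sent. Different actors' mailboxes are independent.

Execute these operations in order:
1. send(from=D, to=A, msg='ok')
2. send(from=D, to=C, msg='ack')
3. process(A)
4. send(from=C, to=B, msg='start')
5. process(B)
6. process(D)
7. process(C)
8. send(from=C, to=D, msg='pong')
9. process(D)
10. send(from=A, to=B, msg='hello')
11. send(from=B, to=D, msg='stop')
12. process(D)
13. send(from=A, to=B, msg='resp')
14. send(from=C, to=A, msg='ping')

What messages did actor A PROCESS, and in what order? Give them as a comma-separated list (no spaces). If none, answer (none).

Answer: ok

Derivation:
After 1 (send(from=D, to=A, msg='ok')): A:[ok] B:[] C:[] D:[]
After 2 (send(from=D, to=C, msg='ack')): A:[ok] B:[] C:[ack] D:[]
After 3 (process(A)): A:[] B:[] C:[ack] D:[]
After 4 (send(from=C, to=B, msg='start')): A:[] B:[start] C:[ack] D:[]
After 5 (process(B)): A:[] B:[] C:[ack] D:[]
After 6 (process(D)): A:[] B:[] C:[ack] D:[]
After 7 (process(C)): A:[] B:[] C:[] D:[]
After 8 (send(from=C, to=D, msg='pong')): A:[] B:[] C:[] D:[pong]
After 9 (process(D)): A:[] B:[] C:[] D:[]
After 10 (send(from=A, to=B, msg='hello')): A:[] B:[hello] C:[] D:[]
After 11 (send(from=B, to=D, msg='stop')): A:[] B:[hello] C:[] D:[stop]
After 12 (process(D)): A:[] B:[hello] C:[] D:[]
After 13 (send(from=A, to=B, msg='resp')): A:[] B:[hello,resp] C:[] D:[]
After 14 (send(from=C, to=A, msg='ping')): A:[ping] B:[hello,resp] C:[] D:[]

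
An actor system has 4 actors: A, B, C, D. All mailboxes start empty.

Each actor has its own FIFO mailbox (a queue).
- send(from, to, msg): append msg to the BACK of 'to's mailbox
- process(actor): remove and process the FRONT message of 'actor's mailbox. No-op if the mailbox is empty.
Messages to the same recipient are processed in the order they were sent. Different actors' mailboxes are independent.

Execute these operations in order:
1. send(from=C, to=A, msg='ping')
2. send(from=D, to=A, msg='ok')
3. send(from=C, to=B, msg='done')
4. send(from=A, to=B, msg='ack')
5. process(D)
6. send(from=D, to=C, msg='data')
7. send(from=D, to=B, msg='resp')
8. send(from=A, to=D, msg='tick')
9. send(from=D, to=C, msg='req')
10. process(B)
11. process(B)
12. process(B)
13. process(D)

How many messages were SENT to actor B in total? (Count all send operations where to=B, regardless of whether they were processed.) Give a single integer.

Answer: 3

Derivation:
After 1 (send(from=C, to=A, msg='ping')): A:[ping] B:[] C:[] D:[]
After 2 (send(from=D, to=A, msg='ok')): A:[ping,ok] B:[] C:[] D:[]
After 3 (send(from=C, to=B, msg='done')): A:[ping,ok] B:[done] C:[] D:[]
After 4 (send(from=A, to=B, msg='ack')): A:[ping,ok] B:[done,ack] C:[] D:[]
After 5 (process(D)): A:[ping,ok] B:[done,ack] C:[] D:[]
After 6 (send(from=D, to=C, msg='data')): A:[ping,ok] B:[done,ack] C:[data] D:[]
After 7 (send(from=D, to=B, msg='resp')): A:[ping,ok] B:[done,ack,resp] C:[data] D:[]
After 8 (send(from=A, to=D, msg='tick')): A:[ping,ok] B:[done,ack,resp] C:[data] D:[tick]
After 9 (send(from=D, to=C, msg='req')): A:[ping,ok] B:[done,ack,resp] C:[data,req] D:[tick]
After 10 (process(B)): A:[ping,ok] B:[ack,resp] C:[data,req] D:[tick]
After 11 (process(B)): A:[ping,ok] B:[resp] C:[data,req] D:[tick]
After 12 (process(B)): A:[ping,ok] B:[] C:[data,req] D:[tick]
After 13 (process(D)): A:[ping,ok] B:[] C:[data,req] D:[]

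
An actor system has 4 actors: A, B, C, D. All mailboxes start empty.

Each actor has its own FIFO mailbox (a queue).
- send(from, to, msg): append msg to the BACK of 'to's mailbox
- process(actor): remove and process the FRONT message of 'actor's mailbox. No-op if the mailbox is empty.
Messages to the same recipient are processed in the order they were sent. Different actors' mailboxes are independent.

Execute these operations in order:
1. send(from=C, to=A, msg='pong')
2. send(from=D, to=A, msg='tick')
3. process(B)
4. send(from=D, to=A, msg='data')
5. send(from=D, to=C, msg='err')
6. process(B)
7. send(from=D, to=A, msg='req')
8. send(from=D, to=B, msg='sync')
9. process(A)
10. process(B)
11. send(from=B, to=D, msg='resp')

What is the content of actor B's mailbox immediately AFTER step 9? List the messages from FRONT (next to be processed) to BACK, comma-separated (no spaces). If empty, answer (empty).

After 1 (send(from=C, to=A, msg='pong')): A:[pong] B:[] C:[] D:[]
After 2 (send(from=D, to=A, msg='tick')): A:[pong,tick] B:[] C:[] D:[]
After 3 (process(B)): A:[pong,tick] B:[] C:[] D:[]
After 4 (send(from=D, to=A, msg='data')): A:[pong,tick,data] B:[] C:[] D:[]
After 5 (send(from=D, to=C, msg='err')): A:[pong,tick,data] B:[] C:[err] D:[]
After 6 (process(B)): A:[pong,tick,data] B:[] C:[err] D:[]
After 7 (send(from=D, to=A, msg='req')): A:[pong,tick,data,req] B:[] C:[err] D:[]
After 8 (send(from=D, to=B, msg='sync')): A:[pong,tick,data,req] B:[sync] C:[err] D:[]
After 9 (process(A)): A:[tick,data,req] B:[sync] C:[err] D:[]

sync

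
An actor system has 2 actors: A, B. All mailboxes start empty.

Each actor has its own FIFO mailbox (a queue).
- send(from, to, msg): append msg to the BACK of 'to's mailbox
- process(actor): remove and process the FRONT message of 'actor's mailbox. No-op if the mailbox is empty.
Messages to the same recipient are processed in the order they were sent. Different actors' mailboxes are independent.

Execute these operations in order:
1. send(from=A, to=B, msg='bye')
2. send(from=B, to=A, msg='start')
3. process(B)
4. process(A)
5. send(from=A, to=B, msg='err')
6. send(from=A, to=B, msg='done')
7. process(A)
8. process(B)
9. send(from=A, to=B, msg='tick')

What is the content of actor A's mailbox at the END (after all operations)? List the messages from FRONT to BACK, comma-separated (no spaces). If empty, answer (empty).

After 1 (send(from=A, to=B, msg='bye')): A:[] B:[bye]
After 2 (send(from=B, to=A, msg='start')): A:[start] B:[bye]
After 3 (process(B)): A:[start] B:[]
After 4 (process(A)): A:[] B:[]
After 5 (send(from=A, to=B, msg='err')): A:[] B:[err]
After 6 (send(from=A, to=B, msg='done')): A:[] B:[err,done]
After 7 (process(A)): A:[] B:[err,done]
After 8 (process(B)): A:[] B:[done]
After 9 (send(from=A, to=B, msg='tick')): A:[] B:[done,tick]

Answer: (empty)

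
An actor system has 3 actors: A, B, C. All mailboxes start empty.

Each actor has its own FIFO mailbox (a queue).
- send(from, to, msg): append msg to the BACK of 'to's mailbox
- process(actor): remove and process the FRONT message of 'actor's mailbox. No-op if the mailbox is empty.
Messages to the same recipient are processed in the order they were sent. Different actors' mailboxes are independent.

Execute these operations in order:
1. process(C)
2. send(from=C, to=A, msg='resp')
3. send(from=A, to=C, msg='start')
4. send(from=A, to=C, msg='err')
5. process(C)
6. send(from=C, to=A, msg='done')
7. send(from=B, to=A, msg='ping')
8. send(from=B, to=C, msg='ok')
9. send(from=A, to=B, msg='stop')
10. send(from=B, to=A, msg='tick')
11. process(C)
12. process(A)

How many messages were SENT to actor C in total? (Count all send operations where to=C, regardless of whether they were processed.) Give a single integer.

Answer: 3

Derivation:
After 1 (process(C)): A:[] B:[] C:[]
After 2 (send(from=C, to=A, msg='resp')): A:[resp] B:[] C:[]
After 3 (send(from=A, to=C, msg='start')): A:[resp] B:[] C:[start]
After 4 (send(from=A, to=C, msg='err')): A:[resp] B:[] C:[start,err]
After 5 (process(C)): A:[resp] B:[] C:[err]
After 6 (send(from=C, to=A, msg='done')): A:[resp,done] B:[] C:[err]
After 7 (send(from=B, to=A, msg='ping')): A:[resp,done,ping] B:[] C:[err]
After 8 (send(from=B, to=C, msg='ok')): A:[resp,done,ping] B:[] C:[err,ok]
After 9 (send(from=A, to=B, msg='stop')): A:[resp,done,ping] B:[stop] C:[err,ok]
After 10 (send(from=B, to=A, msg='tick')): A:[resp,done,ping,tick] B:[stop] C:[err,ok]
After 11 (process(C)): A:[resp,done,ping,tick] B:[stop] C:[ok]
After 12 (process(A)): A:[done,ping,tick] B:[stop] C:[ok]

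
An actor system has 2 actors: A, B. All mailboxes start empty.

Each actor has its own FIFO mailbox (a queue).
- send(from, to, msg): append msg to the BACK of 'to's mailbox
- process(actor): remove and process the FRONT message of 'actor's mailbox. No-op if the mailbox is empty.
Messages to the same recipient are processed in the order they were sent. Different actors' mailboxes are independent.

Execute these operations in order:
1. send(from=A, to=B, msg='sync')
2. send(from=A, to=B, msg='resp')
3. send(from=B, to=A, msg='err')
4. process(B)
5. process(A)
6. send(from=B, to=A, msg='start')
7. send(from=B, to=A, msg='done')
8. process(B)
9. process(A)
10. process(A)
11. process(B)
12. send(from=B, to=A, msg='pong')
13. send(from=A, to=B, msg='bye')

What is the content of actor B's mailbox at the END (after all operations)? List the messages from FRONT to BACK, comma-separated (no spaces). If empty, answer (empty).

After 1 (send(from=A, to=B, msg='sync')): A:[] B:[sync]
After 2 (send(from=A, to=B, msg='resp')): A:[] B:[sync,resp]
After 3 (send(from=B, to=A, msg='err')): A:[err] B:[sync,resp]
After 4 (process(B)): A:[err] B:[resp]
After 5 (process(A)): A:[] B:[resp]
After 6 (send(from=B, to=A, msg='start')): A:[start] B:[resp]
After 7 (send(from=B, to=A, msg='done')): A:[start,done] B:[resp]
After 8 (process(B)): A:[start,done] B:[]
After 9 (process(A)): A:[done] B:[]
After 10 (process(A)): A:[] B:[]
After 11 (process(B)): A:[] B:[]
After 12 (send(from=B, to=A, msg='pong')): A:[pong] B:[]
After 13 (send(from=A, to=B, msg='bye')): A:[pong] B:[bye]

Answer: bye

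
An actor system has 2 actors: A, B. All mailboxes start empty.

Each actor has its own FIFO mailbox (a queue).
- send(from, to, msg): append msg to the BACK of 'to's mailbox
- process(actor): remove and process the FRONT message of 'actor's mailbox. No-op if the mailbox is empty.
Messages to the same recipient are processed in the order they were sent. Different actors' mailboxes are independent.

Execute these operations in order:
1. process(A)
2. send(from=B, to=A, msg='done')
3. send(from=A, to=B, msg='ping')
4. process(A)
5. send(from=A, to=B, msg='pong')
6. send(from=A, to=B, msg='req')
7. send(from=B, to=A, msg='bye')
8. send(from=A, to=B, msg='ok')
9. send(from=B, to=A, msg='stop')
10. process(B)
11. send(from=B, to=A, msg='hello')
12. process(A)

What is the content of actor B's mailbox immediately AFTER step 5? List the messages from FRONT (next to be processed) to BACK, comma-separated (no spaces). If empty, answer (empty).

After 1 (process(A)): A:[] B:[]
After 2 (send(from=B, to=A, msg='done')): A:[done] B:[]
After 3 (send(from=A, to=B, msg='ping')): A:[done] B:[ping]
After 4 (process(A)): A:[] B:[ping]
After 5 (send(from=A, to=B, msg='pong')): A:[] B:[ping,pong]

ping,pong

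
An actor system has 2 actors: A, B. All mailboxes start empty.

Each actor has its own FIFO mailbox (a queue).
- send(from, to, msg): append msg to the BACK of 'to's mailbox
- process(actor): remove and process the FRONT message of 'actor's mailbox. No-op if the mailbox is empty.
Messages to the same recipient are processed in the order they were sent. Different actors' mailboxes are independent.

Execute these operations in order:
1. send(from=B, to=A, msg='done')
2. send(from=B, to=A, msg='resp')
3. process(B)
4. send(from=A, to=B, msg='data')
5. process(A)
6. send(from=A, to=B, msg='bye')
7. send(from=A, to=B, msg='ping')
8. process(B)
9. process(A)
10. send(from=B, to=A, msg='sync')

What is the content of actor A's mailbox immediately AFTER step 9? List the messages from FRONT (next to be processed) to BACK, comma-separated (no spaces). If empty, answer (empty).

After 1 (send(from=B, to=A, msg='done')): A:[done] B:[]
After 2 (send(from=B, to=A, msg='resp')): A:[done,resp] B:[]
After 3 (process(B)): A:[done,resp] B:[]
After 4 (send(from=A, to=B, msg='data')): A:[done,resp] B:[data]
After 5 (process(A)): A:[resp] B:[data]
After 6 (send(from=A, to=B, msg='bye')): A:[resp] B:[data,bye]
After 7 (send(from=A, to=B, msg='ping')): A:[resp] B:[data,bye,ping]
After 8 (process(B)): A:[resp] B:[bye,ping]
After 9 (process(A)): A:[] B:[bye,ping]

(empty)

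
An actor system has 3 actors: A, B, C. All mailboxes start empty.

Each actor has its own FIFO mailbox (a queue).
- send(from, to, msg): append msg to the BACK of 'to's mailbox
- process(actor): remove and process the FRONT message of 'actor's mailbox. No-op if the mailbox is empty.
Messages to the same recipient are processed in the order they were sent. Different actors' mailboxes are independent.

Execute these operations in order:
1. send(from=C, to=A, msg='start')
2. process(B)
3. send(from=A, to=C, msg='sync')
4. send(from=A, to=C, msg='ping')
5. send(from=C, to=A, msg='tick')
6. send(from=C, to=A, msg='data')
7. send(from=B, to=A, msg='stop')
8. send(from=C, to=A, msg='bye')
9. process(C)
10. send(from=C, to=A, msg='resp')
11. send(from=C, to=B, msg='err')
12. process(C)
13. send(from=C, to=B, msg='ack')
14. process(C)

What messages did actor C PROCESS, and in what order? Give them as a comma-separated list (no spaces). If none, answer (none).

After 1 (send(from=C, to=A, msg='start')): A:[start] B:[] C:[]
After 2 (process(B)): A:[start] B:[] C:[]
After 3 (send(from=A, to=C, msg='sync')): A:[start] B:[] C:[sync]
After 4 (send(from=A, to=C, msg='ping')): A:[start] B:[] C:[sync,ping]
After 5 (send(from=C, to=A, msg='tick')): A:[start,tick] B:[] C:[sync,ping]
After 6 (send(from=C, to=A, msg='data')): A:[start,tick,data] B:[] C:[sync,ping]
After 7 (send(from=B, to=A, msg='stop')): A:[start,tick,data,stop] B:[] C:[sync,ping]
After 8 (send(from=C, to=A, msg='bye')): A:[start,tick,data,stop,bye] B:[] C:[sync,ping]
After 9 (process(C)): A:[start,tick,data,stop,bye] B:[] C:[ping]
After 10 (send(from=C, to=A, msg='resp')): A:[start,tick,data,stop,bye,resp] B:[] C:[ping]
After 11 (send(from=C, to=B, msg='err')): A:[start,tick,data,stop,bye,resp] B:[err] C:[ping]
After 12 (process(C)): A:[start,tick,data,stop,bye,resp] B:[err] C:[]
After 13 (send(from=C, to=B, msg='ack')): A:[start,tick,data,stop,bye,resp] B:[err,ack] C:[]
After 14 (process(C)): A:[start,tick,data,stop,bye,resp] B:[err,ack] C:[]

Answer: sync,ping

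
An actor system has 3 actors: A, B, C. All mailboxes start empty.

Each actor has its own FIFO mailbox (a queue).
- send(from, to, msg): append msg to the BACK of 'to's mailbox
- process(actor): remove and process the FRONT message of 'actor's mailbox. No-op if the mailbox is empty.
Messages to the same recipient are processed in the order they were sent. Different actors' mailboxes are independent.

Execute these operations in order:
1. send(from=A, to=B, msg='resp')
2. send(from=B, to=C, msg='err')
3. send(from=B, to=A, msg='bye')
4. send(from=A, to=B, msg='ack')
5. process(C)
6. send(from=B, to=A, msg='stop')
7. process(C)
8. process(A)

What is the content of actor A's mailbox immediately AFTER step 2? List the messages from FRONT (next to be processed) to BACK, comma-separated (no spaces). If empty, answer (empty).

After 1 (send(from=A, to=B, msg='resp')): A:[] B:[resp] C:[]
After 2 (send(from=B, to=C, msg='err')): A:[] B:[resp] C:[err]

(empty)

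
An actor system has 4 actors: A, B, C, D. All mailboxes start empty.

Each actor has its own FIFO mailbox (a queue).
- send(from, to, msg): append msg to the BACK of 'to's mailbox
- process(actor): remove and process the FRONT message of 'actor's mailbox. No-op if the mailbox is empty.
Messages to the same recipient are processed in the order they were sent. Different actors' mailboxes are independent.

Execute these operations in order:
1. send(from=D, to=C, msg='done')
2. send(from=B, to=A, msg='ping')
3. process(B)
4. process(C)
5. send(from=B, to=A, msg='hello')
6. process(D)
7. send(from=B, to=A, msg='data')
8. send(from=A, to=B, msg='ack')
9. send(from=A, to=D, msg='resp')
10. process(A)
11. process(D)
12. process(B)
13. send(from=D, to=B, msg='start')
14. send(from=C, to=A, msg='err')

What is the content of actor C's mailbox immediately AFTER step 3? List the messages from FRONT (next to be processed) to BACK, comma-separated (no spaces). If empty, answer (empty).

After 1 (send(from=D, to=C, msg='done')): A:[] B:[] C:[done] D:[]
After 2 (send(from=B, to=A, msg='ping')): A:[ping] B:[] C:[done] D:[]
After 3 (process(B)): A:[ping] B:[] C:[done] D:[]

done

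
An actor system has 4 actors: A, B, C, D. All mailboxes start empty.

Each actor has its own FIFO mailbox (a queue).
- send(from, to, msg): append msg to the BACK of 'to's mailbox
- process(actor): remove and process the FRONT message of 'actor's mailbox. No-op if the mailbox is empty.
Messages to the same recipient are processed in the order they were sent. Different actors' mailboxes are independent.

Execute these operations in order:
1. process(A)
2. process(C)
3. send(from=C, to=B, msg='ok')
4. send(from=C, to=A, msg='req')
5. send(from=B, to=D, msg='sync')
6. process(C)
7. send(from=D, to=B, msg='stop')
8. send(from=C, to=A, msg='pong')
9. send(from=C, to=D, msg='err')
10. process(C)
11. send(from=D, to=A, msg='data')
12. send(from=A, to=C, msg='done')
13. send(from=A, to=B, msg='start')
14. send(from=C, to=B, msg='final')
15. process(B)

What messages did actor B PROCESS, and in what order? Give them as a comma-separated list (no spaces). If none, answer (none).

Answer: ok

Derivation:
After 1 (process(A)): A:[] B:[] C:[] D:[]
After 2 (process(C)): A:[] B:[] C:[] D:[]
After 3 (send(from=C, to=B, msg='ok')): A:[] B:[ok] C:[] D:[]
After 4 (send(from=C, to=A, msg='req')): A:[req] B:[ok] C:[] D:[]
After 5 (send(from=B, to=D, msg='sync')): A:[req] B:[ok] C:[] D:[sync]
After 6 (process(C)): A:[req] B:[ok] C:[] D:[sync]
After 7 (send(from=D, to=B, msg='stop')): A:[req] B:[ok,stop] C:[] D:[sync]
After 8 (send(from=C, to=A, msg='pong')): A:[req,pong] B:[ok,stop] C:[] D:[sync]
After 9 (send(from=C, to=D, msg='err')): A:[req,pong] B:[ok,stop] C:[] D:[sync,err]
After 10 (process(C)): A:[req,pong] B:[ok,stop] C:[] D:[sync,err]
After 11 (send(from=D, to=A, msg='data')): A:[req,pong,data] B:[ok,stop] C:[] D:[sync,err]
After 12 (send(from=A, to=C, msg='done')): A:[req,pong,data] B:[ok,stop] C:[done] D:[sync,err]
After 13 (send(from=A, to=B, msg='start')): A:[req,pong,data] B:[ok,stop,start] C:[done] D:[sync,err]
After 14 (send(from=C, to=B, msg='final')): A:[req,pong,data] B:[ok,stop,start,final] C:[done] D:[sync,err]
After 15 (process(B)): A:[req,pong,data] B:[stop,start,final] C:[done] D:[sync,err]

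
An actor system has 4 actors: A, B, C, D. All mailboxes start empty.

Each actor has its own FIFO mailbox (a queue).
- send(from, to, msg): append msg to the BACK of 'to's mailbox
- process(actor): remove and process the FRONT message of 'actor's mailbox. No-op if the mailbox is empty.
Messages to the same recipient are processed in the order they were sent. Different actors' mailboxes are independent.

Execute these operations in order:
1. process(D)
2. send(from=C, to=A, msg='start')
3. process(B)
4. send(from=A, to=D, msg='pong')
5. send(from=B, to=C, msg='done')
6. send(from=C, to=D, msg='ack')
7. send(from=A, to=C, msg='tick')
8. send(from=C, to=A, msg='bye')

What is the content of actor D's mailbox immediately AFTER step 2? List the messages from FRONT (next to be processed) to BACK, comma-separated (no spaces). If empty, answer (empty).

After 1 (process(D)): A:[] B:[] C:[] D:[]
After 2 (send(from=C, to=A, msg='start')): A:[start] B:[] C:[] D:[]

(empty)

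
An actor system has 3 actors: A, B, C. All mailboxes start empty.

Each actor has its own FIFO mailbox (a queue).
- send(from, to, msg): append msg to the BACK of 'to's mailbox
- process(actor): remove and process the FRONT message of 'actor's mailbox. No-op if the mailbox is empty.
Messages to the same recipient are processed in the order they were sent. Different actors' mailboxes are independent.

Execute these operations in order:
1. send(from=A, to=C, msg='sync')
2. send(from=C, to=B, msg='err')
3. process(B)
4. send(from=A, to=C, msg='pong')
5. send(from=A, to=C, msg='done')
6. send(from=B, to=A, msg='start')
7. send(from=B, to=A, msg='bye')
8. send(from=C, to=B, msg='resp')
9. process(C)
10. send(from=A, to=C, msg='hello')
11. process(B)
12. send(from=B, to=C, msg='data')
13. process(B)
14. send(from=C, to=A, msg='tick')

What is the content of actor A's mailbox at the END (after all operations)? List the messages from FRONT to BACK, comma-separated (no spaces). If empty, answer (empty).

After 1 (send(from=A, to=C, msg='sync')): A:[] B:[] C:[sync]
After 2 (send(from=C, to=B, msg='err')): A:[] B:[err] C:[sync]
After 3 (process(B)): A:[] B:[] C:[sync]
After 4 (send(from=A, to=C, msg='pong')): A:[] B:[] C:[sync,pong]
After 5 (send(from=A, to=C, msg='done')): A:[] B:[] C:[sync,pong,done]
After 6 (send(from=B, to=A, msg='start')): A:[start] B:[] C:[sync,pong,done]
After 7 (send(from=B, to=A, msg='bye')): A:[start,bye] B:[] C:[sync,pong,done]
After 8 (send(from=C, to=B, msg='resp')): A:[start,bye] B:[resp] C:[sync,pong,done]
After 9 (process(C)): A:[start,bye] B:[resp] C:[pong,done]
After 10 (send(from=A, to=C, msg='hello')): A:[start,bye] B:[resp] C:[pong,done,hello]
After 11 (process(B)): A:[start,bye] B:[] C:[pong,done,hello]
After 12 (send(from=B, to=C, msg='data')): A:[start,bye] B:[] C:[pong,done,hello,data]
After 13 (process(B)): A:[start,bye] B:[] C:[pong,done,hello,data]
After 14 (send(from=C, to=A, msg='tick')): A:[start,bye,tick] B:[] C:[pong,done,hello,data]

Answer: start,bye,tick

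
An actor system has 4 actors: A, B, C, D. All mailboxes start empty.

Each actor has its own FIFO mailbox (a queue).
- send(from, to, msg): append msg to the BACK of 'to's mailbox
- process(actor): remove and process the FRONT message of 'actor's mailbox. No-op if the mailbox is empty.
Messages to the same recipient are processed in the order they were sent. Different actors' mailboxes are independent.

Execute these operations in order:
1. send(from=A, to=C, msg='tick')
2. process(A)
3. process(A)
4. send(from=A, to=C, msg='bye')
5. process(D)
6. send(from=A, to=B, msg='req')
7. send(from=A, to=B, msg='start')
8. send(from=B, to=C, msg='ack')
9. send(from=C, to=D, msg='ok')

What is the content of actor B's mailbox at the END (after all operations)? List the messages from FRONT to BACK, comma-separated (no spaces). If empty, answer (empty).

After 1 (send(from=A, to=C, msg='tick')): A:[] B:[] C:[tick] D:[]
After 2 (process(A)): A:[] B:[] C:[tick] D:[]
After 3 (process(A)): A:[] B:[] C:[tick] D:[]
After 4 (send(from=A, to=C, msg='bye')): A:[] B:[] C:[tick,bye] D:[]
After 5 (process(D)): A:[] B:[] C:[tick,bye] D:[]
After 6 (send(from=A, to=B, msg='req')): A:[] B:[req] C:[tick,bye] D:[]
After 7 (send(from=A, to=B, msg='start')): A:[] B:[req,start] C:[tick,bye] D:[]
After 8 (send(from=B, to=C, msg='ack')): A:[] B:[req,start] C:[tick,bye,ack] D:[]
After 9 (send(from=C, to=D, msg='ok')): A:[] B:[req,start] C:[tick,bye,ack] D:[ok]

Answer: req,start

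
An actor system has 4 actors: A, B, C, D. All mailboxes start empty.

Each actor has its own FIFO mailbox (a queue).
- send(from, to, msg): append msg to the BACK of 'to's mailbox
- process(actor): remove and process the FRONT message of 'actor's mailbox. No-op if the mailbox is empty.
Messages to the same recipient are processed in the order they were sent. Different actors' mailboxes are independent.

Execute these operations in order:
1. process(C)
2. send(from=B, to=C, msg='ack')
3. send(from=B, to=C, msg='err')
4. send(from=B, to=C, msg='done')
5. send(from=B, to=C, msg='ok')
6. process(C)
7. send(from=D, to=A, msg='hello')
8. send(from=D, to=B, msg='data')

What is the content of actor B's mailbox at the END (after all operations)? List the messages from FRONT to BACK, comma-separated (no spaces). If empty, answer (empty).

After 1 (process(C)): A:[] B:[] C:[] D:[]
After 2 (send(from=B, to=C, msg='ack')): A:[] B:[] C:[ack] D:[]
After 3 (send(from=B, to=C, msg='err')): A:[] B:[] C:[ack,err] D:[]
After 4 (send(from=B, to=C, msg='done')): A:[] B:[] C:[ack,err,done] D:[]
After 5 (send(from=B, to=C, msg='ok')): A:[] B:[] C:[ack,err,done,ok] D:[]
After 6 (process(C)): A:[] B:[] C:[err,done,ok] D:[]
After 7 (send(from=D, to=A, msg='hello')): A:[hello] B:[] C:[err,done,ok] D:[]
After 8 (send(from=D, to=B, msg='data')): A:[hello] B:[data] C:[err,done,ok] D:[]

Answer: data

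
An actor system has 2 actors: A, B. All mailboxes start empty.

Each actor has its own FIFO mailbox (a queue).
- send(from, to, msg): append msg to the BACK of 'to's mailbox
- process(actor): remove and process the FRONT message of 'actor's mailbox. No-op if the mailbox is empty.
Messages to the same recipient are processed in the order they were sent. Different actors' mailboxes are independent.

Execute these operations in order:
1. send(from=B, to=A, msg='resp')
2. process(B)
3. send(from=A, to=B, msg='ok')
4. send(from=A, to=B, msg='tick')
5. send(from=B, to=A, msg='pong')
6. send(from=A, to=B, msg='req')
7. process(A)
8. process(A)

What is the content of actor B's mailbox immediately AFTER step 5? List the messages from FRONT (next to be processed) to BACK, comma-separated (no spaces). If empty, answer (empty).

After 1 (send(from=B, to=A, msg='resp')): A:[resp] B:[]
After 2 (process(B)): A:[resp] B:[]
After 3 (send(from=A, to=B, msg='ok')): A:[resp] B:[ok]
After 4 (send(from=A, to=B, msg='tick')): A:[resp] B:[ok,tick]
After 5 (send(from=B, to=A, msg='pong')): A:[resp,pong] B:[ok,tick]

ok,tick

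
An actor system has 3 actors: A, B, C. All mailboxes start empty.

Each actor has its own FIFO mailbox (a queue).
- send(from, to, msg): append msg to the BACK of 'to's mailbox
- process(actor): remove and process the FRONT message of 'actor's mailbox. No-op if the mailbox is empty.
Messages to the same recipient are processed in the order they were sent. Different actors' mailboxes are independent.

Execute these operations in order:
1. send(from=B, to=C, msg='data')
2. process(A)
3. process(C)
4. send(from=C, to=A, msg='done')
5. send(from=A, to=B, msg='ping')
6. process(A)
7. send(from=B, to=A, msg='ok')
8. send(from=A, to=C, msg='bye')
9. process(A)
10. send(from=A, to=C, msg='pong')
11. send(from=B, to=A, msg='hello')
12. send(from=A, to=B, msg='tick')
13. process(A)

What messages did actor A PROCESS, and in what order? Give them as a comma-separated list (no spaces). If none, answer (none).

Answer: done,ok,hello

Derivation:
After 1 (send(from=B, to=C, msg='data')): A:[] B:[] C:[data]
After 2 (process(A)): A:[] B:[] C:[data]
After 3 (process(C)): A:[] B:[] C:[]
After 4 (send(from=C, to=A, msg='done')): A:[done] B:[] C:[]
After 5 (send(from=A, to=B, msg='ping')): A:[done] B:[ping] C:[]
After 6 (process(A)): A:[] B:[ping] C:[]
After 7 (send(from=B, to=A, msg='ok')): A:[ok] B:[ping] C:[]
After 8 (send(from=A, to=C, msg='bye')): A:[ok] B:[ping] C:[bye]
After 9 (process(A)): A:[] B:[ping] C:[bye]
After 10 (send(from=A, to=C, msg='pong')): A:[] B:[ping] C:[bye,pong]
After 11 (send(from=B, to=A, msg='hello')): A:[hello] B:[ping] C:[bye,pong]
After 12 (send(from=A, to=B, msg='tick')): A:[hello] B:[ping,tick] C:[bye,pong]
After 13 (process(A)): A:[] B:[ping,tick] C:[bye,pong]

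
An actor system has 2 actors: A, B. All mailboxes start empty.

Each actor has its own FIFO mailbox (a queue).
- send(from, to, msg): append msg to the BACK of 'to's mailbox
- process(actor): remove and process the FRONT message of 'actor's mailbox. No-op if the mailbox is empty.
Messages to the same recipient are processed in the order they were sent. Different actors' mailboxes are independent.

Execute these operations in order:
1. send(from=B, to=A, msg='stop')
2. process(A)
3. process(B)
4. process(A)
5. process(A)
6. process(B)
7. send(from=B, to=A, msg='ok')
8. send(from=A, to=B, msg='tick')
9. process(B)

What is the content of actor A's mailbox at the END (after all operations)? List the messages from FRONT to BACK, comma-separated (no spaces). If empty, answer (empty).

Answer: ok

Derivation:
After 1 (send(from=B, to=A, msg='stop')): A:[stop] B:[]
After 2 (process(A)): A:[] B:[]
After 3 (process(B)): A:[] B:[]
After 4 (process(A)): A:[] B:[]
After 5 (process(A)): A:[] B:[]
After 6 (process(B)): A:[] B:[]
After 7 (send(from=B, to=A, msg='ok')): A:[ok] B:[]
After 8 (send(from=A, to=B, msg='tick')): A:[ok] B:[tick]
After 9 (process(B)): A:[ok] B:[]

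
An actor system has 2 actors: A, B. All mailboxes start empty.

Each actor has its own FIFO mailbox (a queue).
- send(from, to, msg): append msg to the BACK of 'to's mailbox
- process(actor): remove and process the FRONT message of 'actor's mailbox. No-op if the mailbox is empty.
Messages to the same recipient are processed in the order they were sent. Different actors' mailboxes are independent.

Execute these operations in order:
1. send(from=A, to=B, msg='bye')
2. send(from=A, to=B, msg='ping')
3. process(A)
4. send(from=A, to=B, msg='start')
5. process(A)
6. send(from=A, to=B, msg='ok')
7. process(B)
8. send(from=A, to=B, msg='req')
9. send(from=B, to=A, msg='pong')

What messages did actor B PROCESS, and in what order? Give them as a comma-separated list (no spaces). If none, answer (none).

After 1 (send(from=A, to=B, msg='bye')): A:[] B:[bye]
After 2 (send(from=A, to=B, msg='ping')): A:[] B:[bye,ping]
After 3 (process(A)): A:[] B:[bye,ping]
After 4 (send(from=A, to=B, msg='start')): A:[] B:[bye,ping,start]
After 5 (process(A)): A:[] B:[bye,ping,start]
After 6 (send(from=A, to=B, msg='ok')): A:[] B:[bye,ping,start,ok]
After 7 (process(B)): A:[] B:[ping,start,ok]
After 8 (send(from=A, to=B, msg='req')): A:[] B:[ping,start,ok,req]
After 9 (send(from=B, to=A, msg='pong')): A:[pong] B:[ping,start,ok,req]

Answer: bye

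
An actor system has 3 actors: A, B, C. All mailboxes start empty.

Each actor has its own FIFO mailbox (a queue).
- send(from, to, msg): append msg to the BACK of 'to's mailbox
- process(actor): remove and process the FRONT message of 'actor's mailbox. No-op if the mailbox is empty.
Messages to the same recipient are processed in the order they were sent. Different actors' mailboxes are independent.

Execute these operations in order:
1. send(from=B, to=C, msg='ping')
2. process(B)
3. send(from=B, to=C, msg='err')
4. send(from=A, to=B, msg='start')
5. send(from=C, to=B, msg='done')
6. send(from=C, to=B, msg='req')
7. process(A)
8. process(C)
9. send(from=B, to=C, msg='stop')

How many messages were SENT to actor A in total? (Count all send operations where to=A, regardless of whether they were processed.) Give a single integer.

Answer: 0

Derivation:
After 1 (send(from=B, to=C, msg='ping')): A:[] B:[] C:[ping]
After 2 (process(B)): A:[] B:[] C:[ping]
After 3 (send(from=B, to=C, msg='err')): A:[] B:[] C:[ping,err]
After 4 (send(from=A, to=B, msg='start')): A:[] B:[start] C:[ping,err]
After 5 (send(from=C, to=B, msg='done')): A:[] B:[start,done] C:[ping,err]
After 6 (send(from=C, to=B, msg='req')): A:[] B:[start,done,req] C:[ping,err]
After 7 (process(A)): A:[] B:[start,done,req] C:[ping,err]
After 8 (process(C)): A:[] B:[start,done,req] C:[err]
After 9 (send(from=B, to=C, msg='stop')): A:[] B:[start,done,req] C:[err,stop]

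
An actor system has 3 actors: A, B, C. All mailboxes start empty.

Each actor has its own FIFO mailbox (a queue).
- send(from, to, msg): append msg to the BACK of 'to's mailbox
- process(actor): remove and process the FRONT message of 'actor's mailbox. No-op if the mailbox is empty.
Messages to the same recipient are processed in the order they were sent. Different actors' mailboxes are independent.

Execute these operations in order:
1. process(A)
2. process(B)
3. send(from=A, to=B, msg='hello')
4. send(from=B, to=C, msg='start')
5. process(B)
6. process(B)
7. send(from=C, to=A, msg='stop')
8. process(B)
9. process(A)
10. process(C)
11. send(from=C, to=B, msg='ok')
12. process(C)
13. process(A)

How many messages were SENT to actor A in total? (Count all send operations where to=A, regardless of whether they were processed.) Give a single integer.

After 1 (process(A)): A:[] B:[] C:[]
After 2 (process(B)): A:[] B:[] C:[]
After 3 (send(from=A, to=B, msg='hello')): A:[] B:[hello] C:[]
After 4 (send(from=B, to=C, msg='start')): A:[] B:[hello] C:[start]
After 5 (process(B)): A:[] B:[] C:[start]
After 6 (process(B)): A:[] B:[] C:[start]
After 7 (send(from=C, to=A, msg='stop')): A:[stop] B:[] C:[start]
After 8 (process(B)): A:[stop] B:[] C:[start]
After 9 (process(A)): A:[] B:[] C:[start]
After 10 (process(C)): A:[] B:[] C:[]
After 11 (send(from=C, to=B, msg='ok')): A:[] B:[ok] C:[]
After 12 (process(C)): A:[] B:[ok] C:[]
After 13 (process(A)): A:[] B:[ok] C:[]

Answer: 1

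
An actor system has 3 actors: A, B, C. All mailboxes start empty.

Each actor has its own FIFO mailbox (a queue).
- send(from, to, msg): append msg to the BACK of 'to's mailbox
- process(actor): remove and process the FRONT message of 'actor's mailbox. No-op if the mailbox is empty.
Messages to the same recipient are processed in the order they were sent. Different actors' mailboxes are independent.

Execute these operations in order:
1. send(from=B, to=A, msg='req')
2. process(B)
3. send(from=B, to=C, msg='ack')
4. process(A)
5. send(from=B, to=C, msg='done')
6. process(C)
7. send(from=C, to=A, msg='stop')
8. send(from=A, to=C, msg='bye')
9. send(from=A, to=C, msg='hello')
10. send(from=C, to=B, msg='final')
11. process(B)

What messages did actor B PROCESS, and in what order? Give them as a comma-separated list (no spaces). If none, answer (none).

After 1 (send(from=B, to=A, msg='req')): A:[req] B:[] C:[]
After 2 (process(B)): A:[req] B:[] C:[]
After 3 (send(from=B, to=C, msg='ack')): A:[req] B:[] C:[ack]
After 4 (process(A)): A:[] B:[] C:[ack]
After 5 (send(from=B, to=C, msg='done')): A:[] B:[] C:[ack,done]
After 6 (process(C)): A:[] B:[] C:[done]
After 7 (send(from=C, to=A, msg='stop')): A:[stop] B:[] C:[done]
After 8 (send(from=A, to=C, msg='bye')): A:[stop] B:[] C:[done,bye]
After 9 (send(from=A, to=C, msg='hello')): A:[stop] B:[] C:[done,bye,hello]
After 10 (send(from=C, to=B, msg='final')): A:[stop] B:[final] C:[done,bye,hello]
After 11 (process(B)): A:[stop] B:[] C:[done,bye,hello]

Answer: final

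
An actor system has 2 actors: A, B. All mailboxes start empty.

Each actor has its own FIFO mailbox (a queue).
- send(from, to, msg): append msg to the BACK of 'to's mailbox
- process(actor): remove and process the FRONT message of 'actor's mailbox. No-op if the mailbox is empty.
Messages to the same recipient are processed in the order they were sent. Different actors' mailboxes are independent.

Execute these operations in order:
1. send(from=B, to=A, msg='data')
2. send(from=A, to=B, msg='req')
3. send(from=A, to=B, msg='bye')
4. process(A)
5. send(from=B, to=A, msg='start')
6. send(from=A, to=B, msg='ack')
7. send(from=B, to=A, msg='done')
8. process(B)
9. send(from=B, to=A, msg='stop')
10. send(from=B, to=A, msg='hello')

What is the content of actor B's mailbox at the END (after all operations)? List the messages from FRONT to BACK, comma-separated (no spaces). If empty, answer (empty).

After 1 (send(from=B, to=A, msg='data')): A:[data] B:[]
After 2 (send(from=A, to=B, msg='req')): A:[data] B:[req]
After 3 (send(from=A, to=B, msg='bye')): A:[data] B:[req,bye]
After 4 (process(A)): A:[] B:[req,bye]
After 5 (send(from=B, to=A, msg='start')): A:[start] B:[req,bye]
After 6 (send(from=A, to=B, msg='ack')): A:[start] B:[req,bye,ack]
After 7 (send(from=B, to=A, msg='done')): A:[start,done] B:[req,bye,ack]
After 8 (process(B)): A:[start,done] B:[bye,ack]
After 9 (send(from=B, to=A, msg='stop')): A:[start,done,stop] B:[bye,ack]
After 10 (send(from=B, to=A, msg='hello')): A:[start,done,stop,hello] B:[bye,ack]

Answer: bye,ack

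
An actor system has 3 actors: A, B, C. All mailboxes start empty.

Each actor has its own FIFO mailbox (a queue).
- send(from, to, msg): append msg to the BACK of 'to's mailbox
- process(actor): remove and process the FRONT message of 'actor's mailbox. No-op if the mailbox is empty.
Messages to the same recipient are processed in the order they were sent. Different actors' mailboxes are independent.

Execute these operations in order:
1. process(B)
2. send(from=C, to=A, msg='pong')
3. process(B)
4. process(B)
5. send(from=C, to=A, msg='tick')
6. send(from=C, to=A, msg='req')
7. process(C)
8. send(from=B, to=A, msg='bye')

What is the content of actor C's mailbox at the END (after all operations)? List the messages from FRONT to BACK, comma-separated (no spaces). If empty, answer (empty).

Answer: (empty)

Derivation:
After 1 (process(B)): A:[] B:[] C:[]
After 2 (send(from=C, to=A, msg='pong')): A:[pong] B:[] C:[]
After 3 (process(B)): A:[pong] B:[] C:[]
After 4 (process(B)): A:[pong] B:[] C:[]
After 5 (send(from=C, to=A, msg='tick')): A:[pong,tick] B:[] C:[]
After 6 (send(from=C, to=A, msg='req')): A:[pong,tick,req] B:[] C:[]
After 7 (process(C)): A:[pong,tick,req] B:[] C:[]
After 8 (send(from=B, to=A, msg='bye')): A:[pong,tick,req,bye] B:[] C:[]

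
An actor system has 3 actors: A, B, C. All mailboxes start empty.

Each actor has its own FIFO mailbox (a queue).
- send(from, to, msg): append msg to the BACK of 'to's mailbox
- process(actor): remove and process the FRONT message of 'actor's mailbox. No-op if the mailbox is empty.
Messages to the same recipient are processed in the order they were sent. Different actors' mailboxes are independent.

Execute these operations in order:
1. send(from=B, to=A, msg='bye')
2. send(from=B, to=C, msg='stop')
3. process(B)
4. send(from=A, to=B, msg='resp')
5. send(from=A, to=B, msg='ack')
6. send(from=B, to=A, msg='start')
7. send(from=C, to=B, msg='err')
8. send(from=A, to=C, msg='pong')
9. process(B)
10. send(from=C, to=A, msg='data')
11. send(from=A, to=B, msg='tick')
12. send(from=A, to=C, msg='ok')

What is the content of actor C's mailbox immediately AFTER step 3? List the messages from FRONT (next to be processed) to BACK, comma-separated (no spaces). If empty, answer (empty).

After 1 (send(from=B, to=A, msg='bye')): A:[bye] B:[] C:[]
After 2 (send(from=B, to=C, msg='stop')): A:[bye] B:[] C:[stop]
After 3 (process(B)): A:[bye] B:[] C:[stop]

stop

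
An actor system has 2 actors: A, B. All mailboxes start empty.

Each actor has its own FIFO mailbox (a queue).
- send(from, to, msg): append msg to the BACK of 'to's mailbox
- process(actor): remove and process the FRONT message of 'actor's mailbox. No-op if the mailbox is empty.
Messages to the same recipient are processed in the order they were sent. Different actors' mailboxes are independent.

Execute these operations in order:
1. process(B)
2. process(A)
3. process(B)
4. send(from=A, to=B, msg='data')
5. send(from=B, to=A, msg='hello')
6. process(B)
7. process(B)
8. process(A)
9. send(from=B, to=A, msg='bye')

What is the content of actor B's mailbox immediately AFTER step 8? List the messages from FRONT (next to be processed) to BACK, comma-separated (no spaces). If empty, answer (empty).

After 1 (process(B)): A:[] B:[]
After 2 (process(A)): A:[] B:[]
After 3 (process(B)): A:[] B:[]
After 4 (send(from=A, to=B, msg='data')): A:[] B:[data]
After 5 (send(from=B, to=A, msg='hello')): A:[hello] B:[data]
After 6 (process(B)): A:[hello] B:[]
After 7 (process(B)): A:[hello] B:[]
After 8 (process(A)): A:[] B:[]

(empty)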